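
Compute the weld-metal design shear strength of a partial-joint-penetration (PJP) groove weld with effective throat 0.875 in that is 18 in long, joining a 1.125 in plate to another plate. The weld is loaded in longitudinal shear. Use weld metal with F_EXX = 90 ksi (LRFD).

φR_n ≈ 638 kip

Effective throat (given) t_e = 0.875 in.
A_we = 0.875 × 18 = 15.75 in².
F_nw = 0.6 F_EXX = 54 ksi.
φR_n = 0.75 × 54 × 15.75 = 637.9 kip.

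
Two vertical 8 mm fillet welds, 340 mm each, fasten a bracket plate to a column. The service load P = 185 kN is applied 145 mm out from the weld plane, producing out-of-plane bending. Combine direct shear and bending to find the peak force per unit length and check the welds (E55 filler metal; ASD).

E55XX → F_EXX = 550 MPa.
L_w = 2 × 340 = 680 mm; section modulus (unit throat) S = 2 × L²/6 = 38530 mm².
Direct shear f_v = P/L_w = 185×10³/680 = 272.1 N/mm.
Moment M = P × e = 185×10³ × 145 = 26825000 N·mm; bending f_b = M/S = 696.2 N/mm.
f_max = √(f_v² + f_b²) = √(272.1² + 696.2²) = 747.4 N/mm.
r_n/Ω = (1/2.0) × 0.6 × 550 × (0.707 × 8) = 933.2 N/mm → adequate.

f_max ≈ 747 N/mm; adequate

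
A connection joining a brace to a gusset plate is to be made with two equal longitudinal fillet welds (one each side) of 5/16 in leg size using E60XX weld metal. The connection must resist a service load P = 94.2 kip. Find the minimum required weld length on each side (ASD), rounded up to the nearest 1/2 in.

E60XX → F_EXX = 60 ksi.
Throat t_e = 0.707 × 0.3125 = 0.2209 in.
r_n/Ω = (0.6 × 60 × 0.2209) / 2.0 = 3.977 kip/in.
L_req = P / (r_n/Ω) = 94.2 / 3.977 = 23.69 in total.
Per side: 23.69 / 2 = 11.84 in.
Round up → use L = 12 in on each side.

L = 12 in on each side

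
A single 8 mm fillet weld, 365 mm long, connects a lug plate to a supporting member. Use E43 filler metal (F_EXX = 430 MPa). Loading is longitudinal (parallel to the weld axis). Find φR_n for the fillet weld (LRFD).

φR_n ≈ 399 kN

Effective throat t_e = 0.707 × 8 = 5.656 mm.
Total length L = 365 mm; A_we = 5.656 × 365 = 2064 mm².
F_nw = 0.6 F_EXX = 0.6 × 430 = 258 MPa.
φR_n = 0.75 × 258 × 2064 × 10⁻³ = 399.5 kN.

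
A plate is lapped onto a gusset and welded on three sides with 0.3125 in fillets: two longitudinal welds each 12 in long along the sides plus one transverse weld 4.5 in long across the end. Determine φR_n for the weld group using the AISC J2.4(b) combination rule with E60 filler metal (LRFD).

E60XX → F_EXX = 60 ksi.
t_e = 0.707 × 0.3125 = 0.2209 in.
R_nwl = 0.6 × 60 × 0.2209 × 24 = 190.9 kip (longitudinal, 2 welds).
R_nwt = 0.6 × 60 × 0.2209 × 4.5 = 35.79 kip (transverse, base value).
(i) R_nwl + R_nwt = 226.7 kip; (ii) 0.85 R_nwl + 1.5 R_nwt = 215.9 kip.
R_n = max = 226.7 kip [governs: (i)]; φR_n = 170 kip.

φR_n ≈ 170 kip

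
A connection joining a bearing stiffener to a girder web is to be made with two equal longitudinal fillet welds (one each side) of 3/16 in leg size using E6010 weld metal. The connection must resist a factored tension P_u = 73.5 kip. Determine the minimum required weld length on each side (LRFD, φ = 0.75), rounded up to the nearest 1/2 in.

E60XX → F_EXX = 60 ksi.
Throat t_e = 0.707 × 0.1875 = 0.1326 in.
φr_n = 0.75 × 0.6 × 60 × 0.1326 = 3.579 kip/in.
L_req = P_u / φr_n = 73.5 / 3.579 = 20.54 in total.
Per side: 20.54 / 2 = 10.27 in.
Round up → use L = 10.5 in on each side.

L = 10.5 in on each side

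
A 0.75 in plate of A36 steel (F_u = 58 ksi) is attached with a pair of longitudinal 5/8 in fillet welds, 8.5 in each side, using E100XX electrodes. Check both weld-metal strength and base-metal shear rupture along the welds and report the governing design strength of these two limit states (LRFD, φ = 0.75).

E100XX → F_EXX = 100 ksi.
t_e = 0.707 × 0.625 = 0.4419 in; L = 17 in.
Weld metal: φR_n = 0.75 × 0.6 × 100 × 0.4419 × 17 = 338 kip.
Base metal (shear rupture): φR_n = 0.75 × 0.6 × 58 × 0.75 × 17 = 332.8 kip.
Governing: base-metal shear rupture.

φR_n ≈ 333 kip (base-metal shear rupture governs)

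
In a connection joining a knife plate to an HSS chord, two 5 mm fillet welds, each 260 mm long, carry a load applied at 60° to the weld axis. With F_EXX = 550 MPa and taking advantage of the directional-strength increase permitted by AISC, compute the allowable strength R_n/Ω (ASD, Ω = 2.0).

t_e = 0.707 × 5 = 3.535 mm; A_we = 3.535 × 520 = 1838 mm².
Directional factor: 1.0 + 0.5 sin^1.5(60°) = 1.403.
F_nw = 0.6 × 550 × 1.403 = 463 MPa.
R_n/Ω = (463 × 1838) / 2.0 × 10⁻³ = 425.5 kN.

R_n/Ω ≈ 426 kN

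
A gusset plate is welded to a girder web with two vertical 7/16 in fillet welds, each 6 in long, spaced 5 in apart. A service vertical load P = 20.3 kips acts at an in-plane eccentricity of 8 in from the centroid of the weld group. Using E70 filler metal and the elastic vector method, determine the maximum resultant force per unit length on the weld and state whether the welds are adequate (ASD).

f_max ≈ 6.92 kip/in; NOT adequate

E70XX → F_EXX = 70 ksi.
Total weld length L_w = 12 in. Treat welds as unit-width lines.
Polar moment about centroid: J = 2[d³/12 + d(b/2)²] = 2[6³/12 + 6×2.5²] = 111 in³.
Direct shear f_v = P/L_w = 20.3 / 12 = 1.692 kip/in (vertical).
Torsion M = P·e = 20.3 × 8 = 162.4 kip·in.
Critical point at (x, y) = (2.5, 3) from centroid. f_tx = M·y/J = 4.389 kip/in; f_ty = M·x/J = 3.658 kip/in.
Resultant f_max = √[f_tx² + (f_v + f_ty)²] = √[4.389² + (1.692 + 3.658)²] = 6.92 kip/in.
Capacity per unit length: r_n/Ω = (1/2.0) × 0.6 × 70 × (0.707 × 0.4375) = 6.496 kip/in.
6.92 > 6.496 → NOT adequate.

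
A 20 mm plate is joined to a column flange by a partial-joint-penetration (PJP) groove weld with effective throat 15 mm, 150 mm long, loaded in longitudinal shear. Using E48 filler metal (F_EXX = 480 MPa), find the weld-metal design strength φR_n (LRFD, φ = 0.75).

φR_n ≈ 486 kN

Effective throat (given) t_e = 15 mm.
A_we = 15 × 150 = 2250 mm².
F_nw = 0.6 F_EXX = 288 MPa.
φR_n = 0.75 × 288 × 2250 × 10⁻³ = 486 kN.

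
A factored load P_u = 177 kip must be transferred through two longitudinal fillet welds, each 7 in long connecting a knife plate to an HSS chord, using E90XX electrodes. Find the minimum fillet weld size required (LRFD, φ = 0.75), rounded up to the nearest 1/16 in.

E90XX → F_EXX = 90 ksi.
Total weld length L = 14 in.
Required throat t_e = P_u / (φ × 0.6 F_EXX × L) = 177 / (0.75 × 0.6 × 90 × 14) = 0.3122 in.
Required leg w = t_e / 0.707 = 0.4415 in → use 1/2 in.

w = 1/2 in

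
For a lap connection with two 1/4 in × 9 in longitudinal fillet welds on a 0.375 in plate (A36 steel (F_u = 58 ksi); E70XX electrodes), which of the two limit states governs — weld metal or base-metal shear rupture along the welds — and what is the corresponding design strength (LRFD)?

E70XX → F_EXX = 70 ksi.
t_e = 0.707 × 0.25 = 0.1767 in; L = 18 in.
Weld metal: φR_n = 0.75 × 0.6 × 70 × 0.1767 × 18 = 100.2 kip.
Base metal (shear rupture): φR_n = 0.75 × 0.6 × 58 × 0.375 × 18 = 176.2 kip.
Governing: weld metal.

φR_n ≈ 100 kip (weld metal governs)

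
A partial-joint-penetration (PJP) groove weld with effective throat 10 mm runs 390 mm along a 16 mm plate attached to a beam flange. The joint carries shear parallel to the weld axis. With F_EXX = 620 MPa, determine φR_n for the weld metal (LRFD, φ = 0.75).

φR_n ≈ 1090 kN

Effective throat (given) t_e = 10 mm.
A_we = 10 × 390 = 3900 mm².
F_nw = 0.6 F_EXX = 372 MPa.
φR_n = 0.75 × 372 × 3900 × 10⁻³ = 1088 kN.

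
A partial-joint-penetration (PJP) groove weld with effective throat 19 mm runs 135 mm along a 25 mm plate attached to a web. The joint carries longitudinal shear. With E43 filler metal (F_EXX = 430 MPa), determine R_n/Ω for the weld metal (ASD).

Effective throat (given) t_e = 19 mm.
A_we = 19 × 135 = 2565 mm².
F_nw = 0.6 F_EXX = 258 MPa.
R_n/Ω = (258 × 2565) / 2.0 × 10⁻³ = 330.9 kN.

R_n/Ω ≈ 331 kN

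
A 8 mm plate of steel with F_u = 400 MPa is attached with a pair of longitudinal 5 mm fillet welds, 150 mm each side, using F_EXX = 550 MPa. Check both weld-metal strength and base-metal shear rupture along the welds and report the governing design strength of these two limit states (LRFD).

φR_n ≈ 262 kN (weld metal governs)

t_e = 0.707 × 5 = 3.535 mm; L = 300 mm.
Weld metal: φR_n = 0.75 × 0.6 × 550 × 3.535 × 300 × 10⁻³ = 262.5 kN.
Base metal (shear rupture): φR_n = 0.75 × 0.6 × 400 × 8 × 300 × 10⁻³ = 432 kN.
Governing: weld metal.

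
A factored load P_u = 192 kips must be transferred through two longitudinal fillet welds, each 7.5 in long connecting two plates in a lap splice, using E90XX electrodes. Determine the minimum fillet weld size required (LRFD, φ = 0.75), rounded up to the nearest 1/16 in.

w = 1/2 in

E90XX → F_EXX = 90 ksi.
Total weld length L = 15 in.
Required throat t_e = P_u / (φ × 0.6 F_EXX × L) = 192 / (0.75 × 0.6 × 90 × 15) = 0.316 in.
Required leg w = t_e / 0.707 = 0.447 in → use 1/2 in.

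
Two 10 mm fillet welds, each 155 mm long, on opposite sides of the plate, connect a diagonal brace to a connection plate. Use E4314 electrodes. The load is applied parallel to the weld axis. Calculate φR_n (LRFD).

φR_n ≈ 424 kN

E43XX → F_EXX = 430 MPa.
Effective throat t_e = 0.707 × 10 = 7.07 mm.
Total length L = 310 mm; A_we = 7.07 × 310 = 2192 mm².
F_nw = 0.6 F_EXX = 0.6 × 430 = 258 MPa.
φR_n = 0.75 × 258 × 2192 × 10⁻³ = 424.1 kN.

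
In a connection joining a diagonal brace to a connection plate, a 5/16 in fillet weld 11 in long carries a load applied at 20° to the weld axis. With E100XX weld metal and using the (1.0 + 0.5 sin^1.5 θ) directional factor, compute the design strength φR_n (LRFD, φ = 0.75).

E100XX → F_EXX = 100 ksi.
t_e = 0.707 × 0.3125 = 0.2209 in; A_we = 0.2209 × 11 = 2.43 in².
Directional factor: 1.0 + 0.5 sin^1.5(20°) = 1.1.
F_nw = 0.6 × 100 × 1.1 = 66 ksi.
φR_n = 0.75 × 66 × 2.43 = 120.3 kip.

φR_n ≈ 120 kip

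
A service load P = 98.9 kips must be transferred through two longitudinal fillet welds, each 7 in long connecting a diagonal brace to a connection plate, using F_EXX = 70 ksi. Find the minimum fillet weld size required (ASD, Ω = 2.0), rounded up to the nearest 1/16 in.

Total weld length L = 14 in.
Required throat t_e = P × Ω / (0.6 F_EXX × L) = 98.9 × 2.0 / (0.6 × 70 × 14) = 0.3364 in.
Required leg w = t_e / 0.707 = 0.4758 in → use 1/2 in.

w = 1/2 in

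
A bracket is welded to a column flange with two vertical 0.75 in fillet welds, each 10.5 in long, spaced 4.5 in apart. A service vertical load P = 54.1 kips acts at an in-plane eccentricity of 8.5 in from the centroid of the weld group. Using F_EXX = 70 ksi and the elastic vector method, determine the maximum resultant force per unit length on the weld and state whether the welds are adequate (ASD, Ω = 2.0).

Total weld length L_w = 21 in. Treat welds as unit-width lines.
Polar moment about centroid: J = 2[d³/12 + d(b/2)²] = 2[10.5³/12 + 10.5×2.25²] = 299.2 in³.
Direct shear f_v = P/L_w = 54.1 / 21 = 2.576 kip/in (vertical).
Torsion M = P·e = 54.1 × 8.5 = 459.85 kip·in.
Critical point at (x, y) = (2.25, 5.25) from centroid. f_tx = M·y/J = 8.068 kip/in; f_ty = M·x/J = 3.458 kip/in.
Resultant f_max = √[f_tx² + (f_v + f_ty)²] = √[8.068² + (2.576 + 3.458)²] = 10.07 kip/in.
Capacity per unit length: r_n/Ω = (1/2.0) × 0.6 × 70 × (0.707 × 0.75) = 11.14 kip/in.
10.07 ≤ 11.14 → adequate.

f_max ≈ 10.1 kip/in; adequate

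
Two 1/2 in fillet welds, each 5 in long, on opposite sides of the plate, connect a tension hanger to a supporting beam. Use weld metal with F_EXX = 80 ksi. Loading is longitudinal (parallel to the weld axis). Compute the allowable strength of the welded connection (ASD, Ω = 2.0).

R_n/Ω ≈ 84.8 kips

Effective throat t_e = 0.707 × 0.5 = 0.3535 in.
Total length L = 10 in; A_we = 0.3535 × 10 = 3.535 in².
F_nw = 0.6 F_EXX = 0.6 × 80 = 48 ksi.
R_n = 48 × 3.535 = 169.7 kips; R_n/Ω = 169.7/2.0 = 84.84 kips.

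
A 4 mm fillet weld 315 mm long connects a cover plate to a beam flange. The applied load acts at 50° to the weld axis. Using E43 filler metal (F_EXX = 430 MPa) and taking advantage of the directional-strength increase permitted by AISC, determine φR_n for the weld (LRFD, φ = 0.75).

φR_n ≈ 230 kN

t_e = 0.707 × 4 = 2.828 mm; A_we = 2.828 × 315 = 890.8 mm².
Directional factor: 1.0 + 0.5 sin^1.5(50°) = 1.335.
F_nw = 0.6 × 430 × 1.335 = 344.5 MPa.
φR_n = 0.75 × 344.5 × 890.8 × 10⁻³ = 230.2 kN.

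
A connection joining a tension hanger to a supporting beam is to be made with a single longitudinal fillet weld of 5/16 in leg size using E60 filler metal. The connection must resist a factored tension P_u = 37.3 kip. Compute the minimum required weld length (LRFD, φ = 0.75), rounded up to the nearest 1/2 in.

E60XX → F_EXX = 60 ksi.
Throat t_e = 0.707 × 0.3125 = 0.2209 in.
φr_n = 0.75 × 0.6 × 60 × 0.2209 = 5.965 kip/in.
L_req = P_u / φr_n = 37.3 / 5.965 = 6.253 in total.
Round up → use L = 6.5 in.

L = 6.5 in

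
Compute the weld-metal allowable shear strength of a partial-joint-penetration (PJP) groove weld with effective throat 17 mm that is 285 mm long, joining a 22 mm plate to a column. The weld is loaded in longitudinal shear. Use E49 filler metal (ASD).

E49XX → F_EXX = 490 MPa.
Effective throat (given) t_e = 17 mm.
A_we = 17 × 285 = 4845 mm².
F_nw = 0.6 F_EXX = 294 MPa.
R_n/Ω = (294 × 4845) / 2.0 × 10⁻³ = 712.2 kN.

R_n/Ω ≈ 712 kN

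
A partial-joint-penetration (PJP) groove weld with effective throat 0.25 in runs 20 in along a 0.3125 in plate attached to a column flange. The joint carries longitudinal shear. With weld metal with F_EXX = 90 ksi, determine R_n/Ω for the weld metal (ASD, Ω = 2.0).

Effective throat (given) t_e = 0.25 in.
A_we = 0.25 × 20 = 5 in².
F_nw = 0.6 F_EXX = 54 ksi.
R_n/Ω = (54 × 5) / 2.0 = 135 kip.

R_n/Ω ≈ 135 kip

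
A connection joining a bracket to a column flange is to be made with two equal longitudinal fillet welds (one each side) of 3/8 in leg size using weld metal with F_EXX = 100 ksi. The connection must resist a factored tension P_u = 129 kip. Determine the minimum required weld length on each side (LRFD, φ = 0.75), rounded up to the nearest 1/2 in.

Throat t_e = 0.707 × 0.375 = 0.2651 in.
φr_n = 0.75 × 0.6 × 100 × 0.2651 = 11.93 kip/in.
L_req = P_u / φr_n = 129 / 11.93 = 10.81 in total.
Per side: 10.81 / 2 = 5.406 in.
Round up → use L = 5.5 in on each side.

L = 5.5 in on each side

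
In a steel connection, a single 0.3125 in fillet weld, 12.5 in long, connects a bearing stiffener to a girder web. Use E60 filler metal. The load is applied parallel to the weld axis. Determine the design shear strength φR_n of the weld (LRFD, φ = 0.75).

φR_n ≈ 74.6 kips

E60XX → F_EXX = 60 ksi.
Effective throat t_e = 0.707 × 0.3125 = 0.2209 in.
Total length L = 12.5 in; A_we = 0.2209 × 12.5 = 2.762 in².
F_nw = 0.6 F_EXX = 0.6 × 60 = 36 ksi.
φR_n = 0.75 × 36 × 2.762 = 74.57 kips.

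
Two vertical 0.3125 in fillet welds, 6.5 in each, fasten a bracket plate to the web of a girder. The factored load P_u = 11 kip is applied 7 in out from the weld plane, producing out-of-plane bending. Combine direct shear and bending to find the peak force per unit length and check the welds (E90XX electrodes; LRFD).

E90XX → F_EXX = 90 ksi.
L_w = 2 × 6.5 = 13 in; section modulus (unit throat) S = 2 × L²/6 = 14.08 in².
Direct shear f_v = P/L_w = 11/13 = 0.8462 kip/in.
Moment M = P × e = 11 × 7 = 77 kip·in; bending f_b = M/S = 5.467 kip/in.
f_max = √(f_v² + f_b²) = √(0.8462² + 5.467²) = 5.533 kip/in.
φr_n = 0.75 × 0.6 × 90 × (0.707 × 0.3125) = 8.948 kip/in → adequate.

f_max ≈ 5.53 kip/in; adequate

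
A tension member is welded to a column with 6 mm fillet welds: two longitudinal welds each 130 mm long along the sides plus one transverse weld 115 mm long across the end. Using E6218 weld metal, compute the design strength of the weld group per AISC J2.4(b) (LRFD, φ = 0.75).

E62XX → F_EXX = 620 MPa.
t_e = 0.707 × 6 = 4.242 mm.
R_nwl = 0.6 × 620 × 4.242 × 260 × 10⁻³ = 410.3 kN (longitudinal, 2 welds).
R_nwt = 0.6 × 620 × 4.242 × 115 × 10⁻³ = 181.5 kN (transverse, base value).
(i) R_nwl + R_nwt = 591.8 kN; (ii) 0.85 R_nwl + 1.5 R_nwt = 621 kN.
R_n = max = 621 kN [governs: (ii)]; φR_n = 465.7 kN.

φR_n ≈ 466 kN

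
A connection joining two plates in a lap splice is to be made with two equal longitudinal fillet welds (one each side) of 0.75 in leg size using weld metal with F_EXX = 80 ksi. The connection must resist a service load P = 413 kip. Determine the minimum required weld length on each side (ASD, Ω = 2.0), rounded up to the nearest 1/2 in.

Throat t_e = 0.707 × 0.75 = 0.5302 in.
r_n/Ω = (0.6 × 80 × 0.5302) / 2.0 = 12.73 kip/in.
L_req = P / (r_n/Ω) = 413 / 12.73 = 32.45 in total.
Per side: 32.45 / 2 = 16.23 in.
Round up → use L = 16.5 in on each side.

L = 16.5 in on each side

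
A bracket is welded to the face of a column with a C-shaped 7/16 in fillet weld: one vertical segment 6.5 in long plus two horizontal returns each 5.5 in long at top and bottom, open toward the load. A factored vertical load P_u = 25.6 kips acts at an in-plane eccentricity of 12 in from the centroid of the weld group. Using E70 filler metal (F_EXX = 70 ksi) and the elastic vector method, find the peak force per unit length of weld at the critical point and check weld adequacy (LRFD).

f_max ≈ 8.9 kip/in; adequate

Total weld length L_w = 17.5 in. Treat welds as unit-width lines.
Centroid: x̄ = 2×5.5×2.75 / 17.5 = 1.729 in from the vertical weld.
Polar moment about centroid: J = I_x + I_y = [6.5³/12 + 2×5.5×3.25²] + [6.5×1.729² + 2(5.5³/12 + 5.5×1.021²)] = 197.7 in³.
Direct shear f_v = P/L_w = 25.6 / 17.5 = 1.463 kip/in (vertical).
Torsion M = P·e = 25.6 × 12 = 307.2 kip·in.
Critical point at (x, y) = (3.771, 3.25) from centroid. f_tx = M·y/J = 5.05 kip/in; f_ty = M·x/J = 5.86 kip/in.
Resultant f_max = √[f_tx² + (f_v + f_ty)²] = √[5.05² + (1.463 + 5.86)²] = 8.896 kip/in.
Capacity per unit length: φr_n = 0.75 × 0.6 × 70 × (0.707 × 0.4375) = 9.743 kip/in.
8.896 ≤ 9.743 → adequate.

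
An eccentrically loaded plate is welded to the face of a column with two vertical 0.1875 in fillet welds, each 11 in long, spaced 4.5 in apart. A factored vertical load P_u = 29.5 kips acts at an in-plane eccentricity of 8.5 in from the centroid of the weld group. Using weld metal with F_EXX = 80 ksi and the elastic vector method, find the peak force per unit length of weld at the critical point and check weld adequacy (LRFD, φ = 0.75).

Total weld length L_w = 22 in. Treat welds as unit-width lines.
Polar moment about centroid: J = 2[d³/12 + d(b/2)²] = 2[11³/12 + 11×2.25²] = 333.2 in³.
Direct shear f_v = P/L_w = 29.5 / 22 = 1.341 kip/in (vertical).
Torsion M = P·e = 29.5 × 8.5 = 250.75 kip·in.
Critical point at (x, y) = (2.25, 5.5) from centroid. f_tx = M·y/J = 4.139 kip/in; f_ty = M·x/J = 1.693 kip/in.
Resultant f_max = √[f_tx² + (f_v + f_ty)²] = √[4.139² + (1.341 + 1.693)²] = 5.132 kip/in.
Capacity per unit length: φr_n = 0.75 × 0.6 × 80 × (0.707 × 0.1875) = 4.772 kip/in.
5.132 > 4.772 → NOT adequate.

f_max ≈ 5.13 kip/in; NOT adequate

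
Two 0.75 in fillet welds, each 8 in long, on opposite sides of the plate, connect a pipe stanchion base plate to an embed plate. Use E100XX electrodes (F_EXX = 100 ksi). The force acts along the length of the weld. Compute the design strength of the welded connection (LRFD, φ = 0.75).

φR_n ≈ 382 kips

Effective throat t_e = 0.707 × 0.75 = 0.5302 in.
Total length L = 16 in; A_we = 0.5302 × 16 = 8.484 in².
F_nw = 0.6 F_EXX = 0.6 × 100 = 60 ksi.
φR_n = 0.75 × 60 × 8.484 = 381.8 kips.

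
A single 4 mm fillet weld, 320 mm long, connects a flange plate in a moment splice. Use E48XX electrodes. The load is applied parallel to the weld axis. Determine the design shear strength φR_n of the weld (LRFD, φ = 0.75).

E48XX → F_EXX = 480 MPa.
Effective throat t_e = 0.707 × 4 = 2.828 mm.
Total length L = 320 mm; A_we = 2.828 × 320 = 905 mm².
F_nw = 0.6 F_EXX = 0.6 × 480 = 288 MPa.
φR_n = 0.75 × 288 × 905 × 10⁻³ = 195.5 kN.

φR_n ≈ 195 kN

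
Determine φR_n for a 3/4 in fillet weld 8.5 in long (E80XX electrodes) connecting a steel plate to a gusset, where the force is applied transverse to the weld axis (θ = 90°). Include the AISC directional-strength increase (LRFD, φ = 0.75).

φR_n ≈ 243 kip

E80XX → F_EXX = 80 ksi.
t_e = 0.707 × 0.75 = 0.5302 in; A_we = 0.5302 × 8.5 = 4.507 in².
Directional factor: 1.0 + 0.5 sin^1.5(90°) = 1.5.
F_nw = 0.6 × 80 × 1.5 = 72 ksi.
φR_n = 0.75 × 72 × 4.507 = 243.4 kip.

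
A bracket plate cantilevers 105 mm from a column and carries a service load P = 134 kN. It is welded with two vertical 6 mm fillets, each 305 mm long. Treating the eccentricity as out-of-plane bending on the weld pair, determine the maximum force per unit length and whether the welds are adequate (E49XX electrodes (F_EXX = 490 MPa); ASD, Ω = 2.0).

f_max ≈ 504 N/mm; adequate

L_w = 2 × 305 = 610 mm; section modulus (unit throat) S = 2 × L²/6 = 31010 mm².
Direct shear f_v = P/L_w = 134×10³/610 = 219.7 N/mm.
Moment M = P × e = 134×10³ × 105 = 14070000 N·mm; bending f_b = M/S = 453.7 N/mm.
f_max = √(f_v² + f_b²) = √(219.7² + 453.7²) = 504.1 N/mm.
r_n/Ω = (1/2.0) × 0.6 × 490 × (0.707 × 6) = 623.6 N/mm → adequate.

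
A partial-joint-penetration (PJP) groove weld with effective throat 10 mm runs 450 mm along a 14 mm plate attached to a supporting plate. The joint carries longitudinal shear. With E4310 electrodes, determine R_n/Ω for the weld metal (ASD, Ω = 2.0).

R_n/Ω ≈ 580 kN

E43XX → F_EXX = 430 MPa.
Effective throat (given) t_e = 10 mm.
A_we = 10 × 450 = 4500 mm².
F_nw = 0.6 F_EXX = 258 MPa.
R_n/Ω = (258 × 4500) / 2.0 × 10⁻³ = 580.5 kN.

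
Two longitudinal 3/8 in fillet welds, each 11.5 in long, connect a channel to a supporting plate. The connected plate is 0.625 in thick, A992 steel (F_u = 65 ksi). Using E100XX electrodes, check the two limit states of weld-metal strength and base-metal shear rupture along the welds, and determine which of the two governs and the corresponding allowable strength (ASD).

E100XX → F_EXX = 100 ksi.
t_e = 0.707 × 0.375 = 0.2651 in; L = 23 in.
Weld metal: R_n/Ω = (1/2.0) × 0.6 × 100 × 0.2651 × 23 = 182.9 kip.
Base metal (shear rupture): R_n/Ω = (1/2.0) × 0.6 × 65 × 0.625 × 23 = 280.3 kip.
Governing: weld metal.

R_n/Ω ≈ 183 kip (weld metal governs)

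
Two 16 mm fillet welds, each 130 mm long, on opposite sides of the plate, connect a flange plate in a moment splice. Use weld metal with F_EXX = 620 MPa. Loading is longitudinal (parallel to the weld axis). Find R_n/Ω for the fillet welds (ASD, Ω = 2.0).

R_n/Ω ≈ 547 kN

Effective throat t_e = 0.707 × 16 = 11.31 mm.
Total length L = 260 mm; A_we = 11.31 × 260 = 2941 mm².
F_nw = 0.6 F_EXX = 0.6 × 620 = 372 MPa.
R_n = 372 × 2941 × 10⁻³ = 1094 kN; R_n/Ω = 1094/2.0 = 547 kN.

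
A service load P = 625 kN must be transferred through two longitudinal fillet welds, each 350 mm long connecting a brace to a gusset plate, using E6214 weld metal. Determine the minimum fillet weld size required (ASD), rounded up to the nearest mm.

w = 7 mm

E62XX → F_EXX = 620 MPa.
Total weld length L = 700 mm.
Required throat t_e = P × Ω / (0.6 F_EXX × L) = 625 × 2.0 / (0.6 × 620 × 700 × 10⁻³) = 4.8 mm.
Required leg w = t_e / 0.707 = 6.79 mm → use 7 mm.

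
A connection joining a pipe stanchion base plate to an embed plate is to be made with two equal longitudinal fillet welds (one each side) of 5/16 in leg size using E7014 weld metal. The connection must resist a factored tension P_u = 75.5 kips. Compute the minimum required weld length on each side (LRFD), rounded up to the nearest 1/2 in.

L = 5.5 in on each side

E70XX → F_EXX = 70 ksi.
Throat t_e = 0.707 × 0.3125 = 0.2209 in.
φr_n = 0.75 × 0.6 × 70 × 0.2209 = 6.96 kips/in.
L_req = P_u / φr_n = 75.5 / 6.96 = 10.85 in total.
Per side: 10.85 / 2 = 5.424 in.
Round up → use L = 5.5 in on each side.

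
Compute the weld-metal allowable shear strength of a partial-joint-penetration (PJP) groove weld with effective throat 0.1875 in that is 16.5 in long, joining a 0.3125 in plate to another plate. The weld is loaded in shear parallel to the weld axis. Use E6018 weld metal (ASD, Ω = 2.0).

E60XX → F_EXX = 60 ksi.
Effective throat (given) t_e = 0.1875 in.
A_we = 0.1875 × 16.5 = 3.094 in².
F_nw = 0.6 F_EXX = 36 ksi.
R_n/Ω = (36 × 3.094) / 2.0 = 55.69 kip.

R_n/Ω ≈ 55.7 kip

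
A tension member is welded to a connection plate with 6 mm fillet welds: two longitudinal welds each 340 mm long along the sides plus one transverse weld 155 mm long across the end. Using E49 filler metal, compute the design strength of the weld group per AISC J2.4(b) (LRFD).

E49XX → F_EXX = 490 MPa.
t_e = 0.707 × 6 = 4.242 mm.
R_nwl = 0.6 × 490 × 4.242 × 680 × 10⁻³ = 848.1 kN (longitudinal, 2 welds).
R_nwt = 0.6 × 490 × 4.242 × 155 × 10⁻³ = 193.3 kN (transverse, base value).
(i) R_nwl + R_nwt = 1041 kN; (ii) 0.85 R_nwl + 1.5 R_nwt = 1011 kN.
R_n = max = 1041 kN [governs: (i)]; φR_n = 781 kN.

φR_n ≈ 781 kN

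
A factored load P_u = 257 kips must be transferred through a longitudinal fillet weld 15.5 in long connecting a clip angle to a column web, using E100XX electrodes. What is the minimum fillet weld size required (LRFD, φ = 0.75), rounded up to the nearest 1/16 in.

w = 9/16 in

E100XX → F_EXX = 100 ksi.
Total weld length L = 15.5 in.
Required throat t_e = P_u / (φ × 0.6 F_EXX × L) = 257 / (0.75 × 0.6 × 100 × 15.5) = 0.3685 in.
Required leg w = t_e / 0.707 = 0.5212 in → use 9/16 in.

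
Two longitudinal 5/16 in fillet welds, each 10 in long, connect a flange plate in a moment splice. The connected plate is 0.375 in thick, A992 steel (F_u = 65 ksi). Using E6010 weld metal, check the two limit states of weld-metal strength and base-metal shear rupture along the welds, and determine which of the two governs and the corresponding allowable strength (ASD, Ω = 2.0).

E60XX → F_EXX = 60 ksi.
t_e = 0.707 × 0.3125 = 0.2209 in; L = 20 in.
Weld metal: R_n/Ω = (1/2.0) × 0.6 × 60 × 0.2209 × 20 = 79.54 kips.
Base metal (shear rupture): R_n/Ω = (1/2.0) × 0.6 × 65 × 0.375 × 20 = 146.2 kips.
Governing: weld metal.

R_n/Ω ≈ 79.5 kips (weld metal governs)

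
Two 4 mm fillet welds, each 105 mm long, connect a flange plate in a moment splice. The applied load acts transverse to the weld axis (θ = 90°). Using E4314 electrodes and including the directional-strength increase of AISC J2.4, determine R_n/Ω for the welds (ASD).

R_n/Ω ≈ 115 kN

E43XX → F_EXX = 430 MPa.
t_e = 0.707 × 4 = 2.828 mm; A_we = 2.828 × 210 = 593.9 mm².
Directional factor: 1.0 + 0.5 sin^1.5(90°) = 1.5.
F_nw = 0.6 × 430 × 1.5 = 387 MPa.
R_n/Ω = (387 × 593.9) / 2.0 × 10⁻³ = 114.9 kN.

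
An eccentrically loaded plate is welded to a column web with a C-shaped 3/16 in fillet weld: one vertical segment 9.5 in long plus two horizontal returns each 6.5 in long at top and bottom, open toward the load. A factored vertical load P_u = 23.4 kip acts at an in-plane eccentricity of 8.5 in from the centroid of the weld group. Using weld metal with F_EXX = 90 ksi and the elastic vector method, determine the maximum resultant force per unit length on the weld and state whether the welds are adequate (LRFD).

f_max ≈ 3.62 kip/in; adequate

Total weld length L_w = 22.5 in. Treat welds as unit-width lines.
Centroid: x̄ = 2×6.5×3.25 / 22.5 = 1.878 in from the vertical weld.
Polar moment about centroid: J = I_x + I_y = [9.5³/12 + 2×6.5×4.75²] + [9.5×1.878² + 2(6.5³/12 + 6.5×1.372²)] = 468.5 in³.
Direct shear f_v = P/L_w = 23.4 / 22.5 = 1.04 kip/in (vertical).
Torsion M = P·e = 23.4 × 8.5 = 198.9 kip·in.
Critical point at (x, y) = (4.622, 4.75) from centroid. f_tx = M·y/J = 2.017 kip/in; f_ty = M·x/J = 1.962 kip/in.
Resultant f_max = √[f_tx² + (f_v + f_ty)²] = √[2.017² + (1.04 + 1.962)²] = 3.617 kip/in.
Capacity per unit length: φr_n = 0.75 × 0.6 × 90 × (0.707 × 0.1875) = 5.369 kip/in.
3.617 ≤ 5.369 → adequate.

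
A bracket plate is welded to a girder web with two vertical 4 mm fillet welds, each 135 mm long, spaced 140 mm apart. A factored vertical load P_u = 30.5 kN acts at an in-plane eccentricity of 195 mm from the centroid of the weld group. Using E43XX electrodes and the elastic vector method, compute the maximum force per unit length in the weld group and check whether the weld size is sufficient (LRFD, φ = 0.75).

E43XX → F_EXX = 430 MPa.
Total weld length L_w = 270 mm. Treat welds as unit-width lines.
Polar moment about centroid: J = 2[d³/12 + d(b/2)²] = 2[135³/12 + 135×70²] = 1733000 mm³.
Direct shear f_v = P/L_w = 30.5×10³ / 270 = 113 N/mm (vertical).
Torsion M = P·e = 30.5×10³ × 195 = 5947500 N·mm.
Critical point at (x, y) = (70, 67.5) from centroid. f_tx = M·y/J = 231.6 N/mm; f_ty = M·x/J = 240.2 N/mm.
Resultant f_max = √[f_tx² + (f_v + f_ty)²] = √[231.6² + (113 + 240.2)²] = 422.4 N/mm.
Capacity per unit length: φr_n = 0.75 × 0.6 × 430 × (0.707 × 4) = 547.2 N/mm.
422.4 ≤ 547.2 → adequate.

f_max ≈ 422 N/mm; adequate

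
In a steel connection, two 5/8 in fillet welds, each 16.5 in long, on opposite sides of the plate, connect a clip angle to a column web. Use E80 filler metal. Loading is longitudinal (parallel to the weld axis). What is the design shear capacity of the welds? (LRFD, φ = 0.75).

E80XX → F_EXX = 80 ksi.
Effective throat t_e = 0.707 × 0.625 = 0.4419 in.
Total length L = 33 in; A_we = 0.4419 × 33 = 14.58 in².
F_nw = 0.6 F_EXX = 0.6 × 80 = 48 ksi.
φR_n = 0.75 × 48 × 14.58 = 524.9 kips.

φR_n ≈ 525 kips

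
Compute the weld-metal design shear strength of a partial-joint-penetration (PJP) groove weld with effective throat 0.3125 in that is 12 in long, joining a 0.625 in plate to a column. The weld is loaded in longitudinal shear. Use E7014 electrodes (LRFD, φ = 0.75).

E70XX → F_EXX = 70 ksi.
Effective throat (given) t_e = 0.3125 in.
A_we = 0.3125 × 12 = 3.75 in².
F_nw = 0.6 F_EXX = 42 ksi.
φR_n = 0.75 × 42 × 3.75 = 118.1 kips.

φR_n ≈ 118 kips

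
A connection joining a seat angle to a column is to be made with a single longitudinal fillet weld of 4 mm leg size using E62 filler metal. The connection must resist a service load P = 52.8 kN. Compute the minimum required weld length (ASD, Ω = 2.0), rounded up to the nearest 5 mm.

L = 105 mm

E62XX → F_EXX = 620 MPa.
Throat t_e = 0.707 × 4 = 2.828 mm.
r_n/Ω = (0.6 × 620 × 2.828) / 2.0 = 526 N/mm = 0.526 kN/mm.
L_req = P / (r_n/Ω) = 52.8 / 0.526 = 100.4 mm total.
Round up → use L = 105 mm.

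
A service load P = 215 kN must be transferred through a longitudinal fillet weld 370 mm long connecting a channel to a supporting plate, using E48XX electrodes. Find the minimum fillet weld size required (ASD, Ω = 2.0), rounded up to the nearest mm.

w = 6 mm

E48XX → F_EXX = 480 MPa.
Total weld length L = 370 mm.
Required throat t_e = P × Ω / (0.6 F_EXX × L) = 215 × 2.0 / (0.6 × 480 × 370 × 10⁻³) = 4.035 mm.
Required leg w = t_e / 0.707 = 5.708 mm → use 6 mm.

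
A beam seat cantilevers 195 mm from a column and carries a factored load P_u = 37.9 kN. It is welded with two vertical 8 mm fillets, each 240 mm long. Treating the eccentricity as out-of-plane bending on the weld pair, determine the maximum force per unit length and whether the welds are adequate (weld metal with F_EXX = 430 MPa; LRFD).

f_max ≈ 393 N/mm; adequate

L_w = 2 × 240 = 480 mm; section modulus (unit throat) S = 2 × L²/6 = 19200 mm².
Direct shear f_v = P/L_w = 37.9×10³/480 = 78.96 N/mm.
Moment M = P × e = 37.9×10³ × 195 = 7390500 N·mm; bending f_b = M/S = 384.9 N/mm.
f_max = √(f_v² + f_b²) = √(78.96² + 384.9²) = 392.9 N/mm.
φr_n = 0.75 × 0.6 × 430 × (0.707 × 8) = 1094 N/mm → adequate.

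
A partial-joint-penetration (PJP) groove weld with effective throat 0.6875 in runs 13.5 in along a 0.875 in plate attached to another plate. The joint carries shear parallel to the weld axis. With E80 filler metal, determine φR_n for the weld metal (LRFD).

φR_n ≈ 334 kip

E80XX → F_EXX = 80 ksi.
Effective throat (given) t_e = 0.6875 in.
A_we = 0.6875 × 13.5 = 9.281 in².
F_nw = 0.6 F_EXX = 48 ksi.
φR_n = 0.75 × 48 × 9.281 = 334.1 kip.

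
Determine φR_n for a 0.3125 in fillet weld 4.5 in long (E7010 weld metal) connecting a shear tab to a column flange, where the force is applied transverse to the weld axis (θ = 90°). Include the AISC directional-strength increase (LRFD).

E70XX → F_EXX = 70 ksi.
t_e = 0.707 × 0.3125 = 0.2209 in; A_we = 0.2209 × 4.5 = 0.9942 in².
Directional factor: 1.0 + 0.5 sin^1.5(90°) = 1.5.
F_nw = 0.6 × 70 × 1.5 = 63 ksi.
φR_n = 0.75 × 63 × 0.9942 = 46.98 kip.

φR_n ≈ 47 kip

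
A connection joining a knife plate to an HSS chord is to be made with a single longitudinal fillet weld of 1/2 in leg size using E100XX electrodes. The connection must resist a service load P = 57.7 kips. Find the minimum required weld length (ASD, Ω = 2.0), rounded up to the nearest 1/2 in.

E100XX → F_EXX = 100 ksi.
Throat t_e = 0.707 × 0.5 = 0.3535 in.
r_n/Ω = (0.6 × 100 × 0.3535) / 2.0 = 10.6 kip/in.
L_req = P / (r_n/Ω) = 57.7 / 10.6 = 5.441 in total.
Round up → use L = 5.5 in.

L = 5.5 in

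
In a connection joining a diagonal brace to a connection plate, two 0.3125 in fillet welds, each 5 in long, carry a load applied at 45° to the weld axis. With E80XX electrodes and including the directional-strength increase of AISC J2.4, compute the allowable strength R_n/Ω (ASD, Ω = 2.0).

E80XX → F_EXX = 80 ksi.
t_e = 0.707 × 0.3125 = 0.2209 in; A_we = 0.2209 × 10 = 2.209 in².
Directional factor: 1.0 + 0.5 sin^1.5(45°) = 1.297.
F_nw = 0.6 × 80 × 1.297 = 62.27 ksi.
R_n/Ω = (62.27 × 2.209) / 2.0 = 68.79 kips.

R_n/Ω ≈ 68.8 kips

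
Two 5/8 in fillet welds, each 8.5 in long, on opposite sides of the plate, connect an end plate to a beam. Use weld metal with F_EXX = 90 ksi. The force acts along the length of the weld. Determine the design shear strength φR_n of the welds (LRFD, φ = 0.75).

φR_n ≈ 304 kips

Effective throat t_e = 0.707 × 0.625 = 0.4419 in.
Total length L = 17 in; A_we = 0.4419 × 17 = 7.512 in².
F_nw = 0.6 F_EXX = 0.6 × 90 = 54 ksi.
φR_n = 0.75 × 54 × 7.512 = 304.2 kips.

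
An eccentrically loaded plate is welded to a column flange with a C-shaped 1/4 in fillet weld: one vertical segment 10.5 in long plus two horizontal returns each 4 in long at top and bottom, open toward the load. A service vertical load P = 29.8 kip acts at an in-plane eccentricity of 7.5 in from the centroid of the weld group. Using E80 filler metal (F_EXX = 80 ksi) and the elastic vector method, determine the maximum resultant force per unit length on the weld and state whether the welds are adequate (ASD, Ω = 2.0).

f_max ≈ 4.97 kip/in; NOT adequate

Total weld length L_w = 18.5 in. Treat welds as unit-width lines.
Centroid: x̄ = 2×4×2 / 18.5 = 0.8649 in from the vertical weld.
Polar moment about centroid: J = I_x + I_y = [10.5³/12 + 2×4×5.25²] + [10.5×0.8649² + 2(4³/12 + 4×1.135²)] = 345.8 in³.
Direct shear f_v = P/L_w = 29.8 / 18.5 = 1.611 kip/in (vertical).
Torsion M = P·e = 29.8 × 7.5 = 223.5 kip·in.
Critical point at (x, y) = (3.135, 5.25) from centroid. f_tx = M·y/J = 3.393 kip/in; f_ty = M·x/J = 2.026 kip/in.
Resultant f_max = √[f_tx² + (f_v + f_ty)²] = √[3.393² + (1.611 + 2.026)²] = 4.974 kip/in.
Capacity per unit length: r_n/Ω = (1/2.0) × 0.6 × 80 × (0.707 × 0.25) = 4.242 kip/in.
4.974 > 4.242 → NOT adequate.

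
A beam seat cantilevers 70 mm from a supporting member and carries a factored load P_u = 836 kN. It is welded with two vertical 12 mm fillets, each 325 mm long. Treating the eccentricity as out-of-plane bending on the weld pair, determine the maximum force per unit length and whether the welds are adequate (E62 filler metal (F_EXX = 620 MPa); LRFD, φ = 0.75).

f_max ≈ 2100 N/mm; adequate

L_w = 2 × 325 = 650 mm; section modulus (unit throat) S = 2 × L²/6 = 35210 mm².
Direct shear f_v = P/L_w = 836×10³/650 = 1286 N/mm.
Moment M = P × e = 836×10³ × 70 = 58520000 N·mm; bending f_b = M/S = 1662 N/mm.
f_max = √(f_v² + f_b²) = √(1286² + 1662²) = 2102 N/mm.
φr_n = 0.75 × 0.6 × 620 × (0.707 × 12) = 2367 N/mm → adequate.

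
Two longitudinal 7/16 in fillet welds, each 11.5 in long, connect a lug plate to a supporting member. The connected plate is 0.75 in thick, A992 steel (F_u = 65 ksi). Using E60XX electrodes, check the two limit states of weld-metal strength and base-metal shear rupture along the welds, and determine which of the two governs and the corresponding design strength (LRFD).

E60XX → F_EXX = 60 ksi.
t_e = 0.707 × 0.4375 = 0.3093 in; L = 23 in.
Weld metal: φR_n = 0.75 × 0.6 × 60 × 0.3093 × 23 = 192.1 kip.
Base metal (shear rupture): φR_n = 0.75 × 0.6 × 65 × 0.75 × 23 = 504.6 kip.
Governing: weld metal.

φR_n ≈ 192 kip (weld metal governs)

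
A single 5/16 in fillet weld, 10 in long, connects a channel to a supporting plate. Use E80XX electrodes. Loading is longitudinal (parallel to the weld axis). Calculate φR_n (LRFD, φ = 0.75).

φR_n ≈ 79.5 kip

E80XX → F_EXX = 80 ksi.
Effective throat t_e = 0.707 × 0.3125 = 0.2209 in.
Total length L = 10 in; A_we = 0.2209 × 10 = 2.209 in².
F_nw = 0.6 F_EXX = 0.6 × 80 = 48 ksi.
φR_n = 0.75 × 48 × 2.209 = 79.54 kip.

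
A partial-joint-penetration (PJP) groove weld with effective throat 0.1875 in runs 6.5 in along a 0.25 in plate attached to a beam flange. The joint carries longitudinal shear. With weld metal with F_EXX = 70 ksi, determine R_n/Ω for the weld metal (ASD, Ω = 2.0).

Effective throat (given) t_e = 0.1875 in.
A_we = 0.1875 × 6.5 = 1.219 in².
F_nw = 0.6 F_EXX = 42 ksi.
R_n/Ω = (42 × 1.219) / 2.0 = 25.59 kips.

R_n/Ω ≈ 25.6 kips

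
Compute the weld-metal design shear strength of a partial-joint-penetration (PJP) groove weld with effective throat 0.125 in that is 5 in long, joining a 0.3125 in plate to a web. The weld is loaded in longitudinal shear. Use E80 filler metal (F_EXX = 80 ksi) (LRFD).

Effective throat (given) t_e = 0.125 in.
A_we = 0.125 × 5 = 0.625 in².
F_nw = 0.6 F_EXX = 48 ksi.
φR_n = 0.75 × 48 × 0.625 = 22.5 kip.

φR_n ≈ 22.5 kip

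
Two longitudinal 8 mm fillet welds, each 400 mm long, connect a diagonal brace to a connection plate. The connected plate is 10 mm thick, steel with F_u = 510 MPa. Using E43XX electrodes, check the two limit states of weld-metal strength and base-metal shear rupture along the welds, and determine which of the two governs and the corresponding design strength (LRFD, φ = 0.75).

E43XX → F_EXX = 430 MPa.
t_e = 0.707 × 8 = 5.656 mm; L = 800 mm.
Weld metal: φR_n = 0.75 × 0.6 × 430 × 5.656 × 800 × 10⁻³ = 875.5 kN.
Base metal (shear rupture): φR_n = 0.75 × 0.6 × 510 × 10 × 800 × 10⁻³ = 1836 kN.
Governing: weld metal.

φR_n ≈ 876 kN (weld metal governs)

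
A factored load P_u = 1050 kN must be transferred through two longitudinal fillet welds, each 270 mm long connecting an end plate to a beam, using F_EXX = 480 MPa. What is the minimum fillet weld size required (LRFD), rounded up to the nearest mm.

w = 13 mm

Total weld length L = 540 mm.
Required throat t_e = P_u / (φ × 0.6 F_EXX × L) = 1050 / (0.75 × 0.6 × 480 × 540 × 10⁻³) = 9.002 mm.
Required leg w = t_e / 0.707 = 12.73 mm → use 13 mm.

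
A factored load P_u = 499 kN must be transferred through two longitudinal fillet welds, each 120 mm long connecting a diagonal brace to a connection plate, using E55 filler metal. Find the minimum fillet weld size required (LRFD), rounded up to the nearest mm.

w = 12 mm

E55XX → F_EXX = 550 MPa.
Total weld length L = 240 mm.
Required throat t_e = P_u / (φ × 0.6 F_EXX × L) = 499 / (0.75 × 0.6 × 550 × 240 × 10⁻³) = 8.401 mm.
Required leg w = t_e / 0.707 = 11.88 mm → use 12 mm.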